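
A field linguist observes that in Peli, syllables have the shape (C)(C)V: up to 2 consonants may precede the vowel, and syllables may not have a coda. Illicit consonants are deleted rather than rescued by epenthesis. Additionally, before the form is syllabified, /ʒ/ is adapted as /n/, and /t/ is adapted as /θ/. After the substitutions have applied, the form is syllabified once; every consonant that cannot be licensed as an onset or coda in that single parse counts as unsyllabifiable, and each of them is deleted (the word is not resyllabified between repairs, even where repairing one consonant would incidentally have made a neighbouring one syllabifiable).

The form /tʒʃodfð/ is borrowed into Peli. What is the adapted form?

nʃo

Substitution: /t/ → /θ/, /ʒ/ → /n/, giving /θnʃodfð/.
Syllabifying with onset maximization leaves /θ/, /d/, /f/, /ð/ stranded (no codas are permitted; onsets may contain at most 2 consonants).
Each unlicensed consonant is deleted: /θ/, /d/, /f/, /ð/.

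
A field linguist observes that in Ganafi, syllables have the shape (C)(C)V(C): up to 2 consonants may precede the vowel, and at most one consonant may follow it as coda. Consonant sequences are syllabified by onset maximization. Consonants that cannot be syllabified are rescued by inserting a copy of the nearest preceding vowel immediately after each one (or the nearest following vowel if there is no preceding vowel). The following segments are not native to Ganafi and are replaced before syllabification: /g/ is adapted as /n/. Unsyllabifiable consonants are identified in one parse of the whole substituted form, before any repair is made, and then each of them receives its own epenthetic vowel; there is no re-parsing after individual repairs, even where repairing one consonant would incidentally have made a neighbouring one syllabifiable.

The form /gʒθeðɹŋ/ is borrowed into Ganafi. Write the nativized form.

neʒθeðɹeŋe

Substitution: /g/ → /n/, giving /nʒθeðɹŋ/.
Syllabifying with onset maximization leaves /n/, /ɹ/, /ŋ/ stranded (at most one coda consonant is licensed; onsets may contain at most 2 consonants).
Inserting the epenthetic vowel yields /n/ → /ne/, /ɹ/ → /ɹe/, /ŋ/ → /ŋe/.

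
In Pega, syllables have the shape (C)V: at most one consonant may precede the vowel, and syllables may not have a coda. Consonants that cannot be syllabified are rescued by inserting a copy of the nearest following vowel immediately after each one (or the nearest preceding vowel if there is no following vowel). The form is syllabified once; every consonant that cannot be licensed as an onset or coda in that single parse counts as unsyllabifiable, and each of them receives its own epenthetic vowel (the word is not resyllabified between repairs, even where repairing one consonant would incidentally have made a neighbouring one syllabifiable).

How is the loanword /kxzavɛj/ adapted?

The consonants /k/, /x/, /j/ cannot be parsed into a legal (C)V syllable (no codas are permitted; onsets are limited to one consonant).
Epenthesis after each stranded consonant: /k/ → /ka/, /x/ → /xa/, /j/ → /jɛ/.

kaxazavɛjɛ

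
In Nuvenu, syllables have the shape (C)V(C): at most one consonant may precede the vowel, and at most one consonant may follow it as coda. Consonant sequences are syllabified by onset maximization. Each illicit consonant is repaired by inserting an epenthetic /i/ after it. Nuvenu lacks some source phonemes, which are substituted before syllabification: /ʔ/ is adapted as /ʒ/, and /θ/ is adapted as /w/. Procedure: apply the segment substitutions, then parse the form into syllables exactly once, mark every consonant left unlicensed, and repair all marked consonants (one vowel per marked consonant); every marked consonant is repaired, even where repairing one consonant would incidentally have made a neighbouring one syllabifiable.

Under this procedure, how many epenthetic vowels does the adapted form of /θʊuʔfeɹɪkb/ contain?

After substitution the input is /wʊuʒfeɹɪkb/.
The unsyllabifiable consonants are /b/; each receives one epenthetic vowel.

1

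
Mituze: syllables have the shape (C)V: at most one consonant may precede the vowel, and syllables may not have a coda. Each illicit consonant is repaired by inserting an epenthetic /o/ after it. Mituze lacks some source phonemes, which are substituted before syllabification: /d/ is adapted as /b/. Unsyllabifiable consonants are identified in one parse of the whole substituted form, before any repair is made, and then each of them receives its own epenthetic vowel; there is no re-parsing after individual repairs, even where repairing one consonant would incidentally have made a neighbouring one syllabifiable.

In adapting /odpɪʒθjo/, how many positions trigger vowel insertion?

After substitution the input is /obpɪʒθjo/.
The unsyllabifiable consonants are /b/, /ʒ/, /θ/; each receives one epenthetic vowel.

3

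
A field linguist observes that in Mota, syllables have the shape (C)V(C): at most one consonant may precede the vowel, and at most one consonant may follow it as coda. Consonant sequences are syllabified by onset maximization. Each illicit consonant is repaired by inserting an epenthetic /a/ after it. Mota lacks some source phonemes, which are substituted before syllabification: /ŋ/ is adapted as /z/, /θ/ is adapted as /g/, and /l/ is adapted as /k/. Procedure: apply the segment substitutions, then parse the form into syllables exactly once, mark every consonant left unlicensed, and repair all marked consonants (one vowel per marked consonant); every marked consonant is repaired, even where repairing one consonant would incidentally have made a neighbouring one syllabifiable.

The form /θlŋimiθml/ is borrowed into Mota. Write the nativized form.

Substitution: /θ/ → /g/, /l/ → /k/, /ŋ/ → /z/, giving /gkzimigmk/.
Under (C)V(C), the unsyllabifiable consonants are /g/, /k/, /m/, /k/ (at most one coda consonant is licensed; onsets are limited to one consonant).
Epenthesis after each stranded consonant: /g/ → /ga/, /k/ → /ka/, /m/ → /ma/, /k/ → /ka/.

gakazimigmaka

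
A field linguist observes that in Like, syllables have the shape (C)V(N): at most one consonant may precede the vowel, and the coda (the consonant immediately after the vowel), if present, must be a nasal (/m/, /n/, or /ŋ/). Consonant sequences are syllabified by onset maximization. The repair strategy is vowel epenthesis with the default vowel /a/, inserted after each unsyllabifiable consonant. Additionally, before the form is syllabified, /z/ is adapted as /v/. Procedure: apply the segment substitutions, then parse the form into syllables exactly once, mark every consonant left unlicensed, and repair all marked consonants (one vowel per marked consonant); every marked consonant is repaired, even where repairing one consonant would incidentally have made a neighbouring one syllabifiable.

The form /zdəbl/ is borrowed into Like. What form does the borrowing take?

vadəbala

Substitution: /z/ → /v/, giving /vdəbl/.
Syllabifying with onset maximization leaves /v/, /b/, /l/ stranded (only a nasal (/m/, /n/, or /ŋ/) is licensed in coda position; onsets are limited to one consonant).
Epenthesis after each stranded consonant: /v/ → /va/, /b/ → /ba/, /l/ → /la/.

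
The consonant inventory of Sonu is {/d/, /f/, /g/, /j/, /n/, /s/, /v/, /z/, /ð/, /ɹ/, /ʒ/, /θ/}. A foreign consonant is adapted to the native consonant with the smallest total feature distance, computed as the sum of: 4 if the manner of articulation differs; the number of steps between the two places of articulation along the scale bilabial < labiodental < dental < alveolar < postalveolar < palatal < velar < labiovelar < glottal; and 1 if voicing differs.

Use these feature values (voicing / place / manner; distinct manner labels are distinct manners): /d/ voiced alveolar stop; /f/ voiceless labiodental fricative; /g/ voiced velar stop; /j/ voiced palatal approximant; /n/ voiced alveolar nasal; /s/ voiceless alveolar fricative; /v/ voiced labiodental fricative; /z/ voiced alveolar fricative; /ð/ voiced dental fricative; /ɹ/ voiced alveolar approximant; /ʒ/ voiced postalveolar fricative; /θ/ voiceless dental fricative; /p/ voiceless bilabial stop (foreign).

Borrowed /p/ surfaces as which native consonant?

d

/d/ is closest: same manner (stop), place distance 3 (bilabial→alveolar), voicing differs (+1); total 4. Next closest is /f/ at distance 5.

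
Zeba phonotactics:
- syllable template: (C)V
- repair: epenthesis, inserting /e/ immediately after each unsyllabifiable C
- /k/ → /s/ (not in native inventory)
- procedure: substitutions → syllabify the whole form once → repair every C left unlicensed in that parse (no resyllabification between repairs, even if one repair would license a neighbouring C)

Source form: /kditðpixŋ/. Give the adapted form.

Substitution: /k/ → /s/, giving /sditðpixŋ/.
Syllabifying with onset maximization leaves /s/, /t/, /ð/, /x/, /ŋ/ stranded (no codas are permitted; onsets are limited to one consonant).
Epenthesis after each stranded consonant: /s/ → /se/, /t/ → /te/, /ð/ → /ðe/, /x/ → /xe/, /ŋ/ → /ŋe/.

sediteðepixeŋe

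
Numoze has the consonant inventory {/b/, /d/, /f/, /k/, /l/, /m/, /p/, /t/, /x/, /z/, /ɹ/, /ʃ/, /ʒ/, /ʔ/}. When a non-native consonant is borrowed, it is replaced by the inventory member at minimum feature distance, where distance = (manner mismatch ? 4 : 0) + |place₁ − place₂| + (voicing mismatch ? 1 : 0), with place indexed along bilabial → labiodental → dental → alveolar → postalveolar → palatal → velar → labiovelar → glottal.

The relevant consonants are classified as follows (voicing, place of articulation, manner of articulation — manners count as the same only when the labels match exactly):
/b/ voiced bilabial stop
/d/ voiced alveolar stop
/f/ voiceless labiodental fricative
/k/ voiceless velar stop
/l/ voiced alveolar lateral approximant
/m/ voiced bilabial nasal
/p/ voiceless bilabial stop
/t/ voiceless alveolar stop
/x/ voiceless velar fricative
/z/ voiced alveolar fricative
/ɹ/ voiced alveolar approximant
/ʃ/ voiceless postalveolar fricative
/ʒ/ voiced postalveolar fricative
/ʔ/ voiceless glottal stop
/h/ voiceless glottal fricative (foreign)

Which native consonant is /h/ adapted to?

x

/x/ is closest: same manner (fricative), place distance 2 (glottal→velar), same voicing; total 2. Next closest is /ʃ/ at distance 4.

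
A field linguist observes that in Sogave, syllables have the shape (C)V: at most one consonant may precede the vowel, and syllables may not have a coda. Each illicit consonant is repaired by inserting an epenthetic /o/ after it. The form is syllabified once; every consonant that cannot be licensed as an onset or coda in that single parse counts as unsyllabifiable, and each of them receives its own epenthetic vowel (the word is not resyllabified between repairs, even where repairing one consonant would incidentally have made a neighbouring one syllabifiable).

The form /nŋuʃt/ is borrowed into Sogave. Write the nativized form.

Under (C)V, the unsyllabifiable consonants are /n/, /ʃ/, /t/ (no codas are permitted; onsets are limited to one consonant).
Each unlicensed consonant becomes the onset of a new syllable: /n/ → /no/, /ʃ/ → /ʃo/, /t/ → /to/.

noŋuʃoto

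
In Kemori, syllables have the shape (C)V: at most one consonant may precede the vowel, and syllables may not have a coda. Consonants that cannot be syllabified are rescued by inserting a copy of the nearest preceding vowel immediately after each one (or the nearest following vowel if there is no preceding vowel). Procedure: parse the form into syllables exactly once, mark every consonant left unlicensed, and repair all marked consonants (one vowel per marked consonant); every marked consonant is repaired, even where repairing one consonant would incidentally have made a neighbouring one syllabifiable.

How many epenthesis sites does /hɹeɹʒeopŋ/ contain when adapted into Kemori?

4

The unsyllabifiable consonants are /h/, /ɹ/, /p/, /ŋ/; each receives one epenthetic vowel.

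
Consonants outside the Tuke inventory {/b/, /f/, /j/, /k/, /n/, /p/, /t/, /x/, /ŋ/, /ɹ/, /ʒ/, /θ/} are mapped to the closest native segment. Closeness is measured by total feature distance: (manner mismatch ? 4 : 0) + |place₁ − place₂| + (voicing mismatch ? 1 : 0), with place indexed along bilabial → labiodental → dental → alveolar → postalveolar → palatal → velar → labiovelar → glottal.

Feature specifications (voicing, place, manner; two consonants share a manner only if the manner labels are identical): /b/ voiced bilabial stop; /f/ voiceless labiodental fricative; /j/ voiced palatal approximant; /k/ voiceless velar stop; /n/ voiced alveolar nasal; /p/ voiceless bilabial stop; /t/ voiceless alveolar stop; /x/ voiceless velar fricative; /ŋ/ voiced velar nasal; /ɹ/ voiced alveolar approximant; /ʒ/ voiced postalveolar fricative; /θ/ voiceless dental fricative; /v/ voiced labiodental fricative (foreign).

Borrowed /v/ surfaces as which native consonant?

/f/ is closest: same manner (fricative), place distance 0 (labiodental→labiodental), voicing differs (+1); total 1. Next closest is /θ/ at distance 2.

f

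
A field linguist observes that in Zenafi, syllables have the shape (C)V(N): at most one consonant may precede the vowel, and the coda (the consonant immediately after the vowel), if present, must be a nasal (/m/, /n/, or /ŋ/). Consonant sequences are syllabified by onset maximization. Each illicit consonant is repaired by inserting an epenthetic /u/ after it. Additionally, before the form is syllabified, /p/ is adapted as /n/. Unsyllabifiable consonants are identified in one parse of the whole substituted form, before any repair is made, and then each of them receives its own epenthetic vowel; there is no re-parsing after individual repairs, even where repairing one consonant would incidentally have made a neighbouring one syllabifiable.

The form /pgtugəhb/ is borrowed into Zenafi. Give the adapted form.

Substitution: /p/ → /n/, giving /ngtugəhb/.
Under (C)V(N), the unsyllabifiable consonants are /n/, /g/, /h/, /b/ (only a nasal (/m/, /n/, or /ŋ/) is licensed in coda position; onsets are limited to one consonant).
Epenthesis after each stranded consonant: /n/ → /nu/, /g/ → /gu/, /h/ → /hu/, /b/ → /bu/.

nugutugəhubu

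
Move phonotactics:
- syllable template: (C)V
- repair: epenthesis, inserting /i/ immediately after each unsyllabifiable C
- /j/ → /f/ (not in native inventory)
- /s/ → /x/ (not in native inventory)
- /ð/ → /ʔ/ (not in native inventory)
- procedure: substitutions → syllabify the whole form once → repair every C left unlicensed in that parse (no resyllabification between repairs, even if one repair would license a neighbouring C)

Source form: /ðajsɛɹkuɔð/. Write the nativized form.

Substitution: /ð/ → /ʔ/, /j/ → /f/, /s/ → /x/, giving /ʔafxɛɹkuɔʔ/.
Under (C)V, the unsyllabifiable consonants are /f/, /ɹ/, /ʔ/ (no codas are permitted; onsets are limited to one consonant).
Inserting the epenthetic vowel yields /f/ → /fi/, /ɹ/ → /ɹi/, /ʔ/ → /ʔi/.

ʔafixɛɹikuɔʔi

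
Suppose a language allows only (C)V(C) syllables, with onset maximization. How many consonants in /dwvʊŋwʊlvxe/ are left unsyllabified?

The consonants /d/, /w/, /v/ cannot be parsed into a legal (C)V(C) syllable (at most one coda consonant is licensed; onsets are limited to one consonant).

3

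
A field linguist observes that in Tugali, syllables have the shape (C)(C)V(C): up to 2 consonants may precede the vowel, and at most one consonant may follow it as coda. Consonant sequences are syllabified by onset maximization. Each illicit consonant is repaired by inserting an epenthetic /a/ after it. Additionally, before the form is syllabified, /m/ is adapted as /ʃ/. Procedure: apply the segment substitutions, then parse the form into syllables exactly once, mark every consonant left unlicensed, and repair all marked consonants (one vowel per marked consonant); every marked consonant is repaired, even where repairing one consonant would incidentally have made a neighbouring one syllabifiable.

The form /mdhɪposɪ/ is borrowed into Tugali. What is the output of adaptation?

Substitution: /m/ → /ʃ/, giving /ʃdhɪposɪ/.
Under (C)(C)V(C), the unsyllabifiable consonants are /ʃ/ (at most one coda consonant is licensed; onsets may contain at most 2 consonants).
Epenthesis after each stranded consonant: /ʃ/ → /ʃa/.

ʃadhɪposɪ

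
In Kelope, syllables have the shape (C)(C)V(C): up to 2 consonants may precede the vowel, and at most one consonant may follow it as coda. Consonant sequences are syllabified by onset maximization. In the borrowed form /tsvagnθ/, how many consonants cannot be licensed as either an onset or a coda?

Syllabifying with onset maximization leaves /t/, /n/, /θ/ stranded (at most one coda consonant is licensed; onsets may contain at most 2 consonants).

3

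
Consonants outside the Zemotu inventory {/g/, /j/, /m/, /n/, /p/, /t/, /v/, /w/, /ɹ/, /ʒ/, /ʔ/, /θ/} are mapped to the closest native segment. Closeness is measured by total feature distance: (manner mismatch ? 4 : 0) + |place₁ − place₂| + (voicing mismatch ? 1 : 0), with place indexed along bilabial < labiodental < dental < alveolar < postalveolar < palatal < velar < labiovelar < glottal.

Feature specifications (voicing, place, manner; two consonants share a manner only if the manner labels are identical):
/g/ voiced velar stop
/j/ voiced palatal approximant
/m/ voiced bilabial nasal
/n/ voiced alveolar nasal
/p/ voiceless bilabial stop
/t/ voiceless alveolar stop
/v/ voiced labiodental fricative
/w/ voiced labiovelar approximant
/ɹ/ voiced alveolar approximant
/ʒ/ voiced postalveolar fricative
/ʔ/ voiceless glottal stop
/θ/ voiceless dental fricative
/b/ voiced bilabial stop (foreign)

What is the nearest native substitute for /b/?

p

/p/ is closest: same manner (stop), place distance 0 (bilabial→bilabial), voicing differs (+1); total 1. Next closest is /m/ at distance 4.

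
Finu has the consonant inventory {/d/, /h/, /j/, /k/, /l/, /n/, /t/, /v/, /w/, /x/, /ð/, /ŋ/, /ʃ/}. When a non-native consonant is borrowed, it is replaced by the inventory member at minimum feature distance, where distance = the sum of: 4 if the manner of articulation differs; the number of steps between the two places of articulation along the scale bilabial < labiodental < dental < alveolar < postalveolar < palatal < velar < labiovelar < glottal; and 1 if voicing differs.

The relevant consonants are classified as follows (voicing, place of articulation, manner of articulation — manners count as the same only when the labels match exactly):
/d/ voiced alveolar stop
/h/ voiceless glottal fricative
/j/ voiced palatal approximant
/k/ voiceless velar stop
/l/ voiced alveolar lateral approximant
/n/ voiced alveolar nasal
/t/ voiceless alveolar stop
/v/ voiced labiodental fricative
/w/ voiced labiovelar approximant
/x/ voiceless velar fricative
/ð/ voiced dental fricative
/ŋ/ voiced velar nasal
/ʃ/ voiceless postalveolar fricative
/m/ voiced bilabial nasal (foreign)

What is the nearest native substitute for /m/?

n

/n/ is closest: same manner (nasal), place distance 3 (bilabial→alveolar), same voicing; total 3. Next closest is /v/ at distance 5.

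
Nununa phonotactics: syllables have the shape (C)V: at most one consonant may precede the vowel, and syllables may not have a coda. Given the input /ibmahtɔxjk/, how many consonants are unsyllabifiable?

Syllabifying with onset maximization leaves /b/, /h/, /x/, /j/, /k/ stranded (no codas are permitted; onsets are limited to one consonant).

5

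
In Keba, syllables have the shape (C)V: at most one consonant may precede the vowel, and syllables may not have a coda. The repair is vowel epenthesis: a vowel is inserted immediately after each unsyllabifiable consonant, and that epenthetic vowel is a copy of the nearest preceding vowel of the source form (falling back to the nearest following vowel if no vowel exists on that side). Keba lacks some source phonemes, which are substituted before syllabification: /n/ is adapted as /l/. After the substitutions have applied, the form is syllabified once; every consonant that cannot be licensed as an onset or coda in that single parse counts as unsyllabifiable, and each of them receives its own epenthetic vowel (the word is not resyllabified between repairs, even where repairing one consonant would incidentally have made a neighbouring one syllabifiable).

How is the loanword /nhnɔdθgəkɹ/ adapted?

Substitution: /n/ → /l/, giving /lhlɔdθgəkɹ/.
The consonants /l/, /h/, /d/, /θ/, /k/, /ɹ/ cannot be parsed into a legal (C)V syllable (no codas are permitted; onsets are limited to one consonant).
Inserting the epenthetic vowel yields /l/ → /lɔ/, /h/ → /hɔ/, /d/ → /dɔ/, /θ/ → /θɔ/, /k/ → /kə/, /ɹ/ → /ɹə/.

lɔhɔlɔdɔθɔgəkəɹə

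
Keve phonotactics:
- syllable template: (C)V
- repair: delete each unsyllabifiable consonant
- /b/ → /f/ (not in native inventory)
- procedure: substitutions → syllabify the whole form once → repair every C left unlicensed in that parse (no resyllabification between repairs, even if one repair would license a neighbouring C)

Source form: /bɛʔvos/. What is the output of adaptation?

fɛvo

Substitution: /b/ → /f/, giving /fɛʔvos/.
Syllabifying with onset maximization leaves /ʔ/, /s/ stranded (no codas are permitted; onsets are limited to one consonant).
Each unlicensed consonant is deleted: /ʔ/, /s/.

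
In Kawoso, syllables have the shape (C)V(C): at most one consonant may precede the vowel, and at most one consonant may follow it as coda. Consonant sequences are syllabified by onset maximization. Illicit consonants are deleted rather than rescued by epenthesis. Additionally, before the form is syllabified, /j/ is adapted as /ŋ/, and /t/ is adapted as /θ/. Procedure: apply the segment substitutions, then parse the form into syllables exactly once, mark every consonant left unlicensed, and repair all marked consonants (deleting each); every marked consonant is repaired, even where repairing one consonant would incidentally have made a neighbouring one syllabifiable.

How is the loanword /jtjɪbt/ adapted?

Substitution: /j/ → /ŋ/, /t/ → /θ/, giving /ŋθŋɪbθ/.
Under (C)V(C), the unsyllabifiable consonants are /ŋ/, /θ/, /θ/ (at most one coda consonant is licensed; onsets are limited to one consonant).
Each unlicensed consonant is deleted: /ŋ/, /θ/, /θ/.

ŋɪb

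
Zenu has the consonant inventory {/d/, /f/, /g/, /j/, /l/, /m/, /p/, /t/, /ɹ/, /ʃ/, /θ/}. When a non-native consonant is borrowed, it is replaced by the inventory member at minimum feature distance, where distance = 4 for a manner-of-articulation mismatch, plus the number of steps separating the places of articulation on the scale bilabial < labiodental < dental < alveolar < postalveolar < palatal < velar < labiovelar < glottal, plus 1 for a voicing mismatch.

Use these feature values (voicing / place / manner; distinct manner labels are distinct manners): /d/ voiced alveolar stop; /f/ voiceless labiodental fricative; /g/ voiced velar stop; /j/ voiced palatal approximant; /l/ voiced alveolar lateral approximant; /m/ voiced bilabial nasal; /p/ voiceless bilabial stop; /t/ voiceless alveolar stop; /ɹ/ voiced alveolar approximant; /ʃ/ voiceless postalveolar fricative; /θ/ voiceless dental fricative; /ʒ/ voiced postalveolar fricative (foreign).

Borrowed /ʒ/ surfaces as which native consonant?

/ʃ/ is closest: same manner (fricative), place distance 0 (postalveolar→postalveolar), voicing differs (+1); total 1. Next closest is /θ/ at distance 3.

ʃ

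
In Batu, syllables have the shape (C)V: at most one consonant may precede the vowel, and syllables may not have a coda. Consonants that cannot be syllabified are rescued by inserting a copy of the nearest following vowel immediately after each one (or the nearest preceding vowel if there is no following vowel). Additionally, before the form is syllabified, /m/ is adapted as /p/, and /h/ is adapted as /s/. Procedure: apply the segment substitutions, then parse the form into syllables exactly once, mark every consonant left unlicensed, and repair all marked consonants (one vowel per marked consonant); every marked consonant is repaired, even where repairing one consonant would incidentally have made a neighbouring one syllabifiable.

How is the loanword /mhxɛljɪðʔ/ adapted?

pɛsɛxɛlɪjɪðɪʔɪ

Substitution: /m/ → /p/, /h/ → /s/, giving /psxɛljɪðʔ/.
Syllabifying with onset maximization leaves /p/, /s/, /l/, /ð/, /ʔ/ stranded (no codas are permitted; onsets are limited to one consonant).
Each unlicensed consonant becomes the onset of a new syllable: /p/ → /pɛ/, /s/ → /sɛ/, /l/ → /lɪ/, /ð/ → /ðɪ/, /ʔ/ → /ʔɪ/.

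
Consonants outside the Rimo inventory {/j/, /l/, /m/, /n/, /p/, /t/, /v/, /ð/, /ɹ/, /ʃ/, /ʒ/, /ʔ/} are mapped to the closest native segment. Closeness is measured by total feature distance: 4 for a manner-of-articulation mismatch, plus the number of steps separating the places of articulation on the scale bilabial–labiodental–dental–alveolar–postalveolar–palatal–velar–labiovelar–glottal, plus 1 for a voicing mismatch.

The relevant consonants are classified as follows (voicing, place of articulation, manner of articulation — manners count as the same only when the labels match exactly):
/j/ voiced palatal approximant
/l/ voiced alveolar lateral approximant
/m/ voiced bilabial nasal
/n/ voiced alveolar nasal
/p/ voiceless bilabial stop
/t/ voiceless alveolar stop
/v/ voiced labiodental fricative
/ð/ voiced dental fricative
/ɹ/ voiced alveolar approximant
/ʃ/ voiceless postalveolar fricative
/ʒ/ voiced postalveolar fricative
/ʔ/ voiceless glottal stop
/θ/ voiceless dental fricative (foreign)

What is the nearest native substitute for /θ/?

ð

/ð/ is closest: same manner (fricative), place distance 0 (dental→dental), voicing differs (+1); total 1. Next closest is /v/ at distance 2.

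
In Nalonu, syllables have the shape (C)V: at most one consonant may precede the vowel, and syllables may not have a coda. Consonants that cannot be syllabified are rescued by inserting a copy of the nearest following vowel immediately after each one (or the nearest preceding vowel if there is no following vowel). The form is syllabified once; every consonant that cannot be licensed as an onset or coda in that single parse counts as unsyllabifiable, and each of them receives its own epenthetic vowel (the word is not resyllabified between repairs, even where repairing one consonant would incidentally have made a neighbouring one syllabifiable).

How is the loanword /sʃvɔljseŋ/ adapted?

The consonants /s/, /ʃ/, /l/, /j/, /ŋ/ cannot be parsed into a legal (C)V syllable (no codas are permitted; onsets are limited to one consonant).
Each unlicensed consonant becomes the onset of a new syllable: /s/ → /sɔ/, /ʃ/ → /ʃɔ/, /l/ → /le/, /j/ → /je/, /ŋ/ → /ŋe/.

sɔʃɔvɔlejeseŋe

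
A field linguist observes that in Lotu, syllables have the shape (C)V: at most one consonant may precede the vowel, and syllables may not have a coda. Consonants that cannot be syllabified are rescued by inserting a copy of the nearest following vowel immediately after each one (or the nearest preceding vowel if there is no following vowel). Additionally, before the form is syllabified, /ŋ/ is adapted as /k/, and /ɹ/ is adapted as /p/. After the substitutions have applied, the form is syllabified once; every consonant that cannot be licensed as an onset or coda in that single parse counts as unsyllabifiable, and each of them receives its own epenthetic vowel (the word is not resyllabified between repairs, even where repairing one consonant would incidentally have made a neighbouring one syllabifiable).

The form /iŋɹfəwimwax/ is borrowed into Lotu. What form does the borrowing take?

Substitution: /ŋ/ → /k/, /ɹ/ → /p/, giving /ikpfəwimwax/.
The consonants /k/, /p/, /m/, /x/ cannot be parsed into a legal (C)V syllable (no codas are permitted; onsets are limited to one consonant).
Epenthesis after each stranded consonant: /k/ → /kə/, /p/ → /pə/, /m/ → /ma/, /x/ → /xa/.

ikəpəfəwimawaxa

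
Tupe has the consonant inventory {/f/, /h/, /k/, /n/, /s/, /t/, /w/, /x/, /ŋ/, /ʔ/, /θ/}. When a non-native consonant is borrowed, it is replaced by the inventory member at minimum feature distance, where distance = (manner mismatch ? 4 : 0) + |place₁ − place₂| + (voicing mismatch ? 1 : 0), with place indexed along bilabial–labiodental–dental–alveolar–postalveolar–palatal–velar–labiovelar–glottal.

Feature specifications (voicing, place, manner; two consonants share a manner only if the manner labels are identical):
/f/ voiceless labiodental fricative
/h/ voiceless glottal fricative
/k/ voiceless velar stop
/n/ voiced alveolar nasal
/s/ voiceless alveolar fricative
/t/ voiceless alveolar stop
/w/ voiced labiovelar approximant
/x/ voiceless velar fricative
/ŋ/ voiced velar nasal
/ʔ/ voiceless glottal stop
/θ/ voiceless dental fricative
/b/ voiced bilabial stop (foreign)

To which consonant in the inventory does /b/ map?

t

/t/ is closest: same manner (stop), place distance 3 (bilabial→alveolar), voicing differs (+1); total 4. Next closest is /f/ at distance 6.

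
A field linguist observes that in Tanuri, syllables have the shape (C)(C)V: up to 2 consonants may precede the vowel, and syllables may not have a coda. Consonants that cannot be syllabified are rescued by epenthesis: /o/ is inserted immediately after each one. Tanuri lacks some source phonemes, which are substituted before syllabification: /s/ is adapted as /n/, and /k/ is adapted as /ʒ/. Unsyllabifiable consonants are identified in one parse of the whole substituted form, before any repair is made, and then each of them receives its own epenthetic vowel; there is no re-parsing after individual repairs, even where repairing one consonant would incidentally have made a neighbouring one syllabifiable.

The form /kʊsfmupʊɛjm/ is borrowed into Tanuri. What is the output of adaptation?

ʒʊnofmupʊɛjomo

Substitution: /k/ → /ʒ/, /s/ → /n/, giving /ʒʊnfmupʊɛjm/.
Under (C)(C)V, the unsyllabifiable consonants are /n/, /j/, /m/ (no codas are permitted; onsets may contain at most 2 consonants).
Each unlicensed consonant becomes the onset of a new syllable: /n/ → /no/, /j/ → /jo/, /m/ → /mo/.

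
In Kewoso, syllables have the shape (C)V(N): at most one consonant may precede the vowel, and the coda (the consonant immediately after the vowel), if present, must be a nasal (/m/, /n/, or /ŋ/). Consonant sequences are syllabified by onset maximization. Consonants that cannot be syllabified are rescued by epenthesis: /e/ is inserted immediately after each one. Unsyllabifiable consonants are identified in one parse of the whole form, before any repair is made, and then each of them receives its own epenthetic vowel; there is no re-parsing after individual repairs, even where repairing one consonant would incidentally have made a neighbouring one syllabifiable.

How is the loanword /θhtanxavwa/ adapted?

θehetanxavewa

Syllabifying with onset maximization leaves /θ/, /h/, /v/ stranded (only a nasal (/m/, /n/, or /ŋ/) is licensed in coda position; onsets are limited to one consonant).
Inserting the epenthetic vowel yields /θ/ → /θe/, /h/ → /he/, /v/ → /ve/.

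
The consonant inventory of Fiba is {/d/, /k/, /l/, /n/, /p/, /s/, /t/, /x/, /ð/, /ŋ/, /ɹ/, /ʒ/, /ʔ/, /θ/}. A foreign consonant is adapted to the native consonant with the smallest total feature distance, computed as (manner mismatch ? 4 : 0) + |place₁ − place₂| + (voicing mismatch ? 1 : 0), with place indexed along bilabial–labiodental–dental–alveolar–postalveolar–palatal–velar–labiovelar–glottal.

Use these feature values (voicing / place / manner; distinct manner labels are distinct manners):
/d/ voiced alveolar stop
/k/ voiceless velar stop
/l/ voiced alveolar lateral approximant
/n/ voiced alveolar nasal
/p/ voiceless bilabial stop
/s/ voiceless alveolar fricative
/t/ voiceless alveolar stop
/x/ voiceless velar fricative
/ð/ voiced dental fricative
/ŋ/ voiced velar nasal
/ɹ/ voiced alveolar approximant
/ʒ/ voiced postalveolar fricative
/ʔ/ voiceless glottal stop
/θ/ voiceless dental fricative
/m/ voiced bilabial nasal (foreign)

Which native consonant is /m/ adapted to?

n

/n/ is closest: same manner (nasal), place distance 3 (bilabial→alveolar), same voicing; total 3. Next closest is /p/ at distance 5.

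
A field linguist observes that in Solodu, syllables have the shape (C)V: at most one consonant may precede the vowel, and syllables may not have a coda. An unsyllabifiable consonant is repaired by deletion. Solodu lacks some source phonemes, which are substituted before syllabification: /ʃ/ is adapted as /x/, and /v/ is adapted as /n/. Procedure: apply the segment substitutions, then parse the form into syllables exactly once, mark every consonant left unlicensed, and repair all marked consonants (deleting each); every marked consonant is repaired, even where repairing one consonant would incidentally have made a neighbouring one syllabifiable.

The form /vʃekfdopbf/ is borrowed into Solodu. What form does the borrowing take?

Substitution: /v/ → /n/, /ʃ/ → /x/, giving /nxekfdopbf/.
Under (C)V, the unsyllabifiable consonants are /n/, /k/, /f/, /p/, /b/, /f/ (no codas are permitted; onsets are limited to one consonant).
Each unlicensed consonant is deleted: /n/, /k/, /f/, /p/, /b/, /f/.

xedo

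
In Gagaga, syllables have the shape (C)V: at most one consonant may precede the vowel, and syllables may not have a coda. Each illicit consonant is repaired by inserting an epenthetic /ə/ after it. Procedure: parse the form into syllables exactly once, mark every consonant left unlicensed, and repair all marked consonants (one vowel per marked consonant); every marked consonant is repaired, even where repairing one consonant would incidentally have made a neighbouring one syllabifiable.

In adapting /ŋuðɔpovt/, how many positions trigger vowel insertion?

The unsyllabifiable consonants are /v/, /t/; each receives one epenthetic vowel.

2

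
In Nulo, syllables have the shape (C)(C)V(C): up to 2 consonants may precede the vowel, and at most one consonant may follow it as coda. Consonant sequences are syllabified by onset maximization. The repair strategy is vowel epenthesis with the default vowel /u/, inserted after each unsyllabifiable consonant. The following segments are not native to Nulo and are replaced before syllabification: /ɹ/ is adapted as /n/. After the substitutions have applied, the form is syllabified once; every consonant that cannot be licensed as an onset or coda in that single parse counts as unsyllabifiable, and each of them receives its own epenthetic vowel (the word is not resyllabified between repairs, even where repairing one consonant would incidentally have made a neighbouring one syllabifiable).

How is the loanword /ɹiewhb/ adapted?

niewhubu

Substitution: /ɹ/ → /n/, giving /niewhb/.
Under (C)(C)V(C), the unsyllabifiable consonants are /h/, /b/ (at most one coda consonant is licensed; onsets may contain at most 2 consonants).
Each unlicensed consonant becomes the onset of a new syllable: /h/ → /hu/, /b/ → /bu/.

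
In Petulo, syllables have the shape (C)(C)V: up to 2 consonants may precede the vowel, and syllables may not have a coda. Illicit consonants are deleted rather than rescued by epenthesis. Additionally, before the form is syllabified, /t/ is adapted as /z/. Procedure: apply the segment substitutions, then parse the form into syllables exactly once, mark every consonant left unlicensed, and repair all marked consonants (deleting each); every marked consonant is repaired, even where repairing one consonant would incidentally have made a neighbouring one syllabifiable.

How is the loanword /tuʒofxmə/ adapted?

Substitution: /t/ → /z/, giving /zuʒofxmə/.
Syllabifying with onset maximization leaves /f/ stranded (no codas are permitted; onsets may contain at most 2 consonants).
Deleting the stranded consonants removes /f/.

zuʒoxmə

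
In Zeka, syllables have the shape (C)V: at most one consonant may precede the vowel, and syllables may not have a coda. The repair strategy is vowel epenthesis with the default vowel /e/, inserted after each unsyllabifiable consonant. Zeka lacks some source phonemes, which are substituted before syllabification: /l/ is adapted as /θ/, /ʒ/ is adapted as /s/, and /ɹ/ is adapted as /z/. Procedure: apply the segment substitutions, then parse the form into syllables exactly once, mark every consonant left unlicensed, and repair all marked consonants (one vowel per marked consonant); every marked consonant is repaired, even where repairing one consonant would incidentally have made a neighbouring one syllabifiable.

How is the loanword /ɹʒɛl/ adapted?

Substitution: /ɹ/ → /z/, /ʒ/ → /s/, /l/ → /θ/, giving /zsɛθ/.
The consonants /z/, /θ/ cannot be parsed into a legal (C)V syllable (no codas are permitted; onsets are limited to one consonant).
Epenthesis after each stranded consonant: /z/ → /ze/, /θ/ → /θe/.

zesɛθe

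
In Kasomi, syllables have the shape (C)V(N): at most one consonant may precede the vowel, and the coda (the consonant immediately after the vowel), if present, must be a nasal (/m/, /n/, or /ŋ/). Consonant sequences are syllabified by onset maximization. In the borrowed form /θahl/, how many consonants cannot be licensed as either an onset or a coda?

2

Under (C)V(N), the unsyllabifiable consonants are /h/, /l/ (only a nasal (/m/, /n/, or /ŋ/) is licensed in coda position; onsets are limited to one consonant).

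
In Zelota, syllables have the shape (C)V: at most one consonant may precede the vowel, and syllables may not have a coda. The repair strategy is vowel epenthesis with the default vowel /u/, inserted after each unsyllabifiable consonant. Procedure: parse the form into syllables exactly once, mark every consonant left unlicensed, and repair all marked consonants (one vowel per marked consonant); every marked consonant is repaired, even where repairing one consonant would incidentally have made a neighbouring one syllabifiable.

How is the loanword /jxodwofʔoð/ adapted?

juxoduwofuʔoðu

Under (C)V, the unsyllabifiable consonants are /j/, /d/, /f/, /ð/ (no codas are permitted; onsets are limited to one consonant).
Each unlicensed consonant becomes the onset of a new syllable: /j/ → /ju/, /d/ → /du/, /f/ → /fu/, /ð/ → /ðu/.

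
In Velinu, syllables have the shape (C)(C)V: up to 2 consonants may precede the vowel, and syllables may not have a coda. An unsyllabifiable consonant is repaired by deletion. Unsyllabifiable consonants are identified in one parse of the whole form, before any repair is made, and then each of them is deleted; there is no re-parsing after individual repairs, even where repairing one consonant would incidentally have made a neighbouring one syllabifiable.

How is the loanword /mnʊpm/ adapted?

mnʊ

Syllabifying with onset maximization leaves /p/, /m/ stranded (no codas are permitted; onsets may contain at most 2 consonants).
Each unlicensed consonant is deleted: /p/, /m/.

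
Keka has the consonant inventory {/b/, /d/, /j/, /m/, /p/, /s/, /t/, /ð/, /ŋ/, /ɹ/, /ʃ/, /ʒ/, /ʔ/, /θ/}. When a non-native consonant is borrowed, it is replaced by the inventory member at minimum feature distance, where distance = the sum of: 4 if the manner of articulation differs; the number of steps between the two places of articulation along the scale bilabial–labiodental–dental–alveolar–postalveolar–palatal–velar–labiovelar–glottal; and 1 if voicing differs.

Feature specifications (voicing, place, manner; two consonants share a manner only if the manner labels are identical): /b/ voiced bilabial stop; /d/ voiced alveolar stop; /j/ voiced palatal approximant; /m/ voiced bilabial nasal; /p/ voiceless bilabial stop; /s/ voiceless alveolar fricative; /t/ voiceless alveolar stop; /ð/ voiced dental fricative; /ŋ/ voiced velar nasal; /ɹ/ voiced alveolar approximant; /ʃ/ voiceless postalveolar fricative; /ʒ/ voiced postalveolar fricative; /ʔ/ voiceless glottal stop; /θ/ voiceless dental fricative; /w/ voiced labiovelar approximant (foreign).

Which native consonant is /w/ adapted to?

/j/ is closest: same manner (approximant), place distance 2 (labiovelar→palatal), same voicing; total 2. Next closest is /ɹ/ at distance 4.

j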